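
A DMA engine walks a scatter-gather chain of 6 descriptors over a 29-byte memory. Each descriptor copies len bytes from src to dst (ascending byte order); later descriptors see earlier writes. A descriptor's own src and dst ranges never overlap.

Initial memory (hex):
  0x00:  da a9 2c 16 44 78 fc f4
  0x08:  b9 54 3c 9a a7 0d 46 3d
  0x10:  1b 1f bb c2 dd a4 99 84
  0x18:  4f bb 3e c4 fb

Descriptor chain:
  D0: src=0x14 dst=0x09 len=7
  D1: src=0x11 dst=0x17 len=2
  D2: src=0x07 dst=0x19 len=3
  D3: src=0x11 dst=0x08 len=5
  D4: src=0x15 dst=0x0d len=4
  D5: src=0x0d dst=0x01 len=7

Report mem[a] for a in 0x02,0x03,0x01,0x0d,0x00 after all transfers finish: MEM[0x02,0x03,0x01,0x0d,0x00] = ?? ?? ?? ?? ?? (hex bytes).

D0: mem[0x09..0x0f] <- [dd a4 99 84 4f bb 3e]
D1: mem[0x17..0x18] <- [1f bb]
D2: mem[0x19..0x1b] <- [f4 b9 dd]
D3: mem[0x08..0x0c] <- [1f bb c2 dd a4]
D4: mem[0x0d..0x10] <- [a4 99 1f bb]
D5: mem[0x01..0x07] <- [a4 99 1f bb 1f bb c2]
query mem[0x02]=0x99, mem[0x03]=0x1f, mem[0x01]=0xa4, mem[0x0d]=0xa4, mem[0x00]=0xda

MEM[0x02,0x03,0x01,0x0d,0x00] = 99 1f a4 a4 da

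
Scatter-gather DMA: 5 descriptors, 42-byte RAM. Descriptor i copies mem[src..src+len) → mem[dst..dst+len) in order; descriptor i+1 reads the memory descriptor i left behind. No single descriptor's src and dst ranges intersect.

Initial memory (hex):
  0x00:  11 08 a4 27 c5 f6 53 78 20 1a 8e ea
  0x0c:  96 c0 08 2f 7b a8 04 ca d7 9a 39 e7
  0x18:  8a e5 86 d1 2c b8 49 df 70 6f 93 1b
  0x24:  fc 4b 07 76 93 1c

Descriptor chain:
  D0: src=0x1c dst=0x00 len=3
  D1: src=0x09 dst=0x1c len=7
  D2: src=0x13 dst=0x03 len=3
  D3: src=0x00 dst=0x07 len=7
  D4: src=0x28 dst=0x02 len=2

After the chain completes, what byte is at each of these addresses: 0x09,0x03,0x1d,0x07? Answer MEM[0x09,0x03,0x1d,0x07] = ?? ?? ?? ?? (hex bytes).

MEM[0x09,0x03,0x1d,0x07] = 49 1c 8e 2c

  after D0: wrote 3B at 0x00 = 2cb849
  after D1: wrote 7B at 0x1c = 1a8eea96c0082f
  after D2: wrote 3B at 0x03 = cad79a
  after D3: wrote 7B at 0x07 = 2cb849cad79a53
  after D4: wrote 2B at 0x02 = 931c
query mem[0x09]=0x49, mem[0x03]=0x1c, mem[0x1d]=0x8e, mem[0x07]=0x2c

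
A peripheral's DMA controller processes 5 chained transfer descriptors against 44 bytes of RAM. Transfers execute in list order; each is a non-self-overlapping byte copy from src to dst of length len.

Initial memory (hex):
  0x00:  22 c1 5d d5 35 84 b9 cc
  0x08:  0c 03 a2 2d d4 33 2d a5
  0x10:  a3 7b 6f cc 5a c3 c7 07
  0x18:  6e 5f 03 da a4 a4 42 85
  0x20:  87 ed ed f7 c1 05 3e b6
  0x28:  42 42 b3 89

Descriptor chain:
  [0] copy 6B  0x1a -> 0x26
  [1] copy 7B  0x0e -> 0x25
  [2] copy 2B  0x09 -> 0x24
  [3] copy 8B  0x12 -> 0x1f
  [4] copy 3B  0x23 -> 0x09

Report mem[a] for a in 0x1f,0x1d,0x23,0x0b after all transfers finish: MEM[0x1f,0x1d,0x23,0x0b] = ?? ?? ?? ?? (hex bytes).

#0 dst[0x26+6] := {0x03,0xda,0xa4,0xa4,0x42,0x85}
#1 dst[0x25+7] := {0x2d,0xa5,0xa3,0x7b,0x6f,0xcc,0x5a}
#2 dst[0x24+2] := {0x03,0xa2}
#3 dst[0x1f+8] := {0x6f,0xcc,0x5a,0xc3,0xc7,0x07,0x6e,0x5f}
#4 dst[0x09+3] := {0xc7,0x07,0x6e}
query mem[0x1f]=0x6f, mem[0x1d]=0xa4, mem[0x23]=0xc7, mem[0x0b]=0x6e

MEM[0x1f,0x1d,0x23,0x0b] = 6f a4 c7 6e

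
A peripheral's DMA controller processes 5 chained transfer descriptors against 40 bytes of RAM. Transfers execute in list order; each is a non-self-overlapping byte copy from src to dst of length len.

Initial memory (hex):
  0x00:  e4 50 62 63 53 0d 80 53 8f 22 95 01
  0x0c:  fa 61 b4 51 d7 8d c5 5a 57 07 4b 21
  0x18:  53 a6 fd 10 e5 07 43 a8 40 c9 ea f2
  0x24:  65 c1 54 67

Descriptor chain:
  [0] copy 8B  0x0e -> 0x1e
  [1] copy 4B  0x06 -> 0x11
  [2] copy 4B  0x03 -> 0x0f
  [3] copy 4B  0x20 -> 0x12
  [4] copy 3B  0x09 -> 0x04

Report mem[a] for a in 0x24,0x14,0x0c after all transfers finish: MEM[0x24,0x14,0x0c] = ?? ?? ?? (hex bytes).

MEM[0x24,0x14,0x0c] = 57 c5 fa

[0] 0x0e->0x1e len=8 : b4 51 d7 8d c5 5a 57 07
[1] 0x06->0x11 len=4 : 80 53 8f 22
[2] 0x03->0x0f len=4 : 63 53 0d 80
[3] 0x20->0x12 len=4 : d7 8d c5 5a
[4] 0x09->0x04 len=3 : 22 95 01
query mem[0x24]=0x57, mem[0x14]=0xc5, mem[0x0c]=0xfa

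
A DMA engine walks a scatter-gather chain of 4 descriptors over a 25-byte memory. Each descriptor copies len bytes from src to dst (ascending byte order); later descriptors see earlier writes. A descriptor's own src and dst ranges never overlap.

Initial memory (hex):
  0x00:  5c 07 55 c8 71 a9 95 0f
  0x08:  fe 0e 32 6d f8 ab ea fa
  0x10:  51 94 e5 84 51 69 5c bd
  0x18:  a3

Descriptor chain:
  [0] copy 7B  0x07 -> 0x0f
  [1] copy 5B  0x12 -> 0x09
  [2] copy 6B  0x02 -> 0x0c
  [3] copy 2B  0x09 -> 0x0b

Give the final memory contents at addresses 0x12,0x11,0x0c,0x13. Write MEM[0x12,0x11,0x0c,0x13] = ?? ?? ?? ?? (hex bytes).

D0: mem[0x0f..0x15] <- [0f fe 0e 32 6d f8 ab]
D1: mem[0x09..0x0d] <- [32 6d f8 ab 5c]
D2: mem[0x0c..0x11] <- [55 c8 71 a9 95 0f]
D3: mem[0x0b..0x0c] <- [32 6d]
query mem[0x12]=0x32, mem[0x11]=0x0f, mem[0x0c]=0x6d, mem[0x13]=0x6d

MEM[0x12,0x11,0x0c,0x13] = 32 0f 6d 6d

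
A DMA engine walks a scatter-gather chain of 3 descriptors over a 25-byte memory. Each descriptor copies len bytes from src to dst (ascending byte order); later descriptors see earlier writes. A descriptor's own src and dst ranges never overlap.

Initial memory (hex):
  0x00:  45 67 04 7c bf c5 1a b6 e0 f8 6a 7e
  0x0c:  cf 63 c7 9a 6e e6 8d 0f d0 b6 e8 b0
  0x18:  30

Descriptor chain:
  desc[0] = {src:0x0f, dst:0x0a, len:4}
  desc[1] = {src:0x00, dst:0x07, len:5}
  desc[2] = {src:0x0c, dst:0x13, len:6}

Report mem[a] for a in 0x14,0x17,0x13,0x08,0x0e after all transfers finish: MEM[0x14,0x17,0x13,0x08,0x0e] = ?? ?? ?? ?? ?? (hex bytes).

  after D0: wrote 4B at 0x0a = 9a6ee68d
  after D1: wrote 5B at 0x07 = 4567047cbf
  after D2: wrote 6B at 0x13 = e68dc79a6ee6
query mem[0x14]=0x8d, mem[0x17]=0x6e, mem[0x13]=0xe6, mem[0x08]=0x67, mem[0x0e]=0xc7

MEM[0x14,0x17,0x13,0x08,0x0e] = 8d 6e e6 67 c7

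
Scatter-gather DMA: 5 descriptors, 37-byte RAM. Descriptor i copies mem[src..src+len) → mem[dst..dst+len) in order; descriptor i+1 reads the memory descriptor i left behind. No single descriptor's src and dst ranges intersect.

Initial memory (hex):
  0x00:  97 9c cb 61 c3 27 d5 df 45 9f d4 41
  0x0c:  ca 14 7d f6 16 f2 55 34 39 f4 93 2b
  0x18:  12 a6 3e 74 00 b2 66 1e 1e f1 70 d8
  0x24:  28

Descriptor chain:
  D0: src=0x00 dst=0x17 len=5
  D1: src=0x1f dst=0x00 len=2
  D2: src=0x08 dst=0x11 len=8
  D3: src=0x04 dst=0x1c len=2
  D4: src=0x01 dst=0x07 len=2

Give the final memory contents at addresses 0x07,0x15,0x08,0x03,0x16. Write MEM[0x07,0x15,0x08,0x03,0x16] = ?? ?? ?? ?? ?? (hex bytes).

MEM[0x07,0x15,0x08,0x03,0x16] = 1e ca cb 61 14

  after D0: wrote 5B at 0x17 = 979ccb61c3
  after D1: wrote 2B at 0x00 = 1e1e
  after D2: wrote 8B at 0x11 = 459fd441ca147df6
  after D3: wrote 2B at 0x1c = c327
  after D4: wrote 2B at 0x07 = 1ecb
query mem[0x07]=0x1e, mem[0x15]=0xca, mem[0x08]=0xcb, mem[0x03]=0x61, mem[0x16]=0x14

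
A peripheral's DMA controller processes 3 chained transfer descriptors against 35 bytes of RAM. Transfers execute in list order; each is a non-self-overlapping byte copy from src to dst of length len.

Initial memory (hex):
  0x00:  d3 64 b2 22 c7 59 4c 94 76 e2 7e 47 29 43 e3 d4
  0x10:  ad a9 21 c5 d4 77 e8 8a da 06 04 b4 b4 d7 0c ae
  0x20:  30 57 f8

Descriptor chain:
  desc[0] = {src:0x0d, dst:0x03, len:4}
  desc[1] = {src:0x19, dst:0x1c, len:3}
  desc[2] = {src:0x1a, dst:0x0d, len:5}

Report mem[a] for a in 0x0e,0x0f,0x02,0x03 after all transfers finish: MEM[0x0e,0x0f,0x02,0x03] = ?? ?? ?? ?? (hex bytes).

MEM[0x0e,0x0f,0x02,0x03] = b4 06 b2 43

#0 dst[0x03+4] := {0x43,0xe3,0xd4,0xad}
#1 dst[0x1c+3] := {0x06,0x04,0xb4}
#2 dst[0x0d+5] := {0x04,0xb4,0x06,0x04,0xb4}
query mem[0x0e]=0xb4, mem[0x0f]=0x06, mem[0x02]=0xb2, mem[0x03]=0x43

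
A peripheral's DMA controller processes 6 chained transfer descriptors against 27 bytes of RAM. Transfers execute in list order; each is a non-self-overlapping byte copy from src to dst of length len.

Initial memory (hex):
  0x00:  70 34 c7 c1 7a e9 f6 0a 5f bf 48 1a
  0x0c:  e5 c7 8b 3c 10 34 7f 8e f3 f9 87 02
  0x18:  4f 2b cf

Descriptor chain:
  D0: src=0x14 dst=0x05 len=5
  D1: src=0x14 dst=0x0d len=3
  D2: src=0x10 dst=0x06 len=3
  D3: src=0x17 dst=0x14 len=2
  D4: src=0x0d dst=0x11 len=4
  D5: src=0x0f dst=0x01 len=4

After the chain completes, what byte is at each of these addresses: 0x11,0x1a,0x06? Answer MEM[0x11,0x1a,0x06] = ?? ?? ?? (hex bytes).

  after D0: wrote 5B at 0x05 = f3f987024f
  after D1: wrote 3B at 0x0d = f3f987
  after D2: wrote 3B at 0x06 = 10347f
  after D3: wrote 2B at 0x14 = 024f
  after D4: wrote 4B at 0x11 = f3f98710
  after D5: wrote 4B at 0x01 = 8710f3f9
query mem[0x11]=0xf3, mem[0x1a]=0xcf, mem[0x06]=0x10

MEM[0x11,0x1a,0x06] = f3 cf 10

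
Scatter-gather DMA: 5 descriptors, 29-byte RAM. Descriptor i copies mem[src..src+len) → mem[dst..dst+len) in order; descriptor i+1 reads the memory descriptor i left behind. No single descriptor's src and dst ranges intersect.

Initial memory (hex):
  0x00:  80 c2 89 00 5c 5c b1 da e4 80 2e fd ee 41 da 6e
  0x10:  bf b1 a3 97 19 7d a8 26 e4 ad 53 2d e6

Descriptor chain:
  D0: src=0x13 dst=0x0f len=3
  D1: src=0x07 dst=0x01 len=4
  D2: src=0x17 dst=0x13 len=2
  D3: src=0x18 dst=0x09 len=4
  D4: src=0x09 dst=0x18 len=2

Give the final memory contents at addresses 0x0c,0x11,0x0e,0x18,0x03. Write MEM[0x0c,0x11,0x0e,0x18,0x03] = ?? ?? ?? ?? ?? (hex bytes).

[0] 0x13->0x0f len=3 : 97 19 7d
[1] 0x07->0x01 len=4 : da e4 80 2e
[2] 0x17->0x13 len=2 : 26 e4
[3] 0x18->0x09 len=4 : e4 ad 53 2d
[4] 0x09->0x18 len=2 : e4 ad
query mem[0x0c]=0x2d, mem[0x11]=0x7d, mem[0x0e]=0xda, mem[0x18]=0xe4, mem[0x03]=0x80

MEM[0x0c,0x11,0x0e,0x18,0x03] = 2d 7d da e4 80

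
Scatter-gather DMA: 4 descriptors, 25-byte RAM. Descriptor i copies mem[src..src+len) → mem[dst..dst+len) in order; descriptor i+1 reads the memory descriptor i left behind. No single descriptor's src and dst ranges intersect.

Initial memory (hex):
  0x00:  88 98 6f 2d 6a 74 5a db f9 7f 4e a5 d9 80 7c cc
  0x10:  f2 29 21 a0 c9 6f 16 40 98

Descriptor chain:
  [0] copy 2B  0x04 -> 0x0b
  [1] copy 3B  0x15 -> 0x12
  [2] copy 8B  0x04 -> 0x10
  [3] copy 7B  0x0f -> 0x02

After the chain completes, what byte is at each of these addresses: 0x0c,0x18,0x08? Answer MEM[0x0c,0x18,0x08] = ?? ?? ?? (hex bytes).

MEM[0x0c,0x18,0x08] = 74 98 7f

  after D0: wrote 2B at 0x0b = 6a74
  after D1: wrote 3B at 0x12 = 6f1640
  after D2: wrote 8B at 0x10 = 6a745adbf97f4e6a
  after D3: wrote 7B at 0x02 = cc6a745adbf97f
query mem[0x0c]=0x74, mem[0x18]=0x98, mem[0x08]=0x7f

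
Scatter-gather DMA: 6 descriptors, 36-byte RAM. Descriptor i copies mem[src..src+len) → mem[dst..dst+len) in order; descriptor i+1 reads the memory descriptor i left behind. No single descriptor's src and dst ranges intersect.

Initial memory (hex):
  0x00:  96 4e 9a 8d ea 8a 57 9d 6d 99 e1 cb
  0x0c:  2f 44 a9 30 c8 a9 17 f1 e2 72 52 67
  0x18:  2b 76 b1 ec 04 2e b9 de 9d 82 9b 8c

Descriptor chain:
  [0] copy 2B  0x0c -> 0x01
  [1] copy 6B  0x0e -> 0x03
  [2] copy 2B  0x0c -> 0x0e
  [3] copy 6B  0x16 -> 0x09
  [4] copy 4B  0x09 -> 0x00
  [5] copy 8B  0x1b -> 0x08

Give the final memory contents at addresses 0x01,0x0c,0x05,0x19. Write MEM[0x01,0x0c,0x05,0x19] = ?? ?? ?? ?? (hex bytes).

[0] 0x0c->0x01 len=2 : 2f 44
[1] 0x0e->0x03 len=6 : a9 30 c8 a9 17 f1
[2] 0x0c->0x0e len=2 : 2f 44
[3] 0x16->0x09 len=6 : 52 67 2b 76 b1 ec
[4] 0x09->0x00 len=4 : 52 67 2b 76
[5] 0x1b->0x08 len=8 : ec 04 2e b9 de 9d 82 9b
query mem[0x01]=0x67, mem[0x0c]=0xde, mem[0x05]=0xc8, mem[0x19]=0x76

MEM[0x01,0x0c,0x05,0x19] = 67 de c8 76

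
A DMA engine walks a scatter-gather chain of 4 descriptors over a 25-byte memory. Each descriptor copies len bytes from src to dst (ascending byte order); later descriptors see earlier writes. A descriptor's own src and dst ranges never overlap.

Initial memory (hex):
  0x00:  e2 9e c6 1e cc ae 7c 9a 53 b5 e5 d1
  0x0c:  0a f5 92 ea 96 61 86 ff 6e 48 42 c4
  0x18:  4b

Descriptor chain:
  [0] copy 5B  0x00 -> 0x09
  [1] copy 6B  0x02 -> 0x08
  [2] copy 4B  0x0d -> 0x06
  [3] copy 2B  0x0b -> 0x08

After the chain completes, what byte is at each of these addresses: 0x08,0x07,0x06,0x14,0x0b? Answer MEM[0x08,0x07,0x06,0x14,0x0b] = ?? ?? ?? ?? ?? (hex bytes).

MEM[0x08,0x07,0x06,0x14,0x0b] = ae 92 9a 6e ae

#0 dst[0x09+5] := {0xe2,0x9e,0xc6,0x1e,0xcc}
#1 dst[0x08+6] := {0xc6,0x1e,0xcc,0xae,0x7c,0x9a}
#2 dst[0x06+4] := {0x9a,0x92,0xea,0x96}
#3 dst[0x08+2] := {0xae,0x7c}
query mem[0x08]=0xae, mem[0x07]=0x92, mem[0x06]=0x9a, mem[0x14]=0x6e, mem[0x0b]=0xae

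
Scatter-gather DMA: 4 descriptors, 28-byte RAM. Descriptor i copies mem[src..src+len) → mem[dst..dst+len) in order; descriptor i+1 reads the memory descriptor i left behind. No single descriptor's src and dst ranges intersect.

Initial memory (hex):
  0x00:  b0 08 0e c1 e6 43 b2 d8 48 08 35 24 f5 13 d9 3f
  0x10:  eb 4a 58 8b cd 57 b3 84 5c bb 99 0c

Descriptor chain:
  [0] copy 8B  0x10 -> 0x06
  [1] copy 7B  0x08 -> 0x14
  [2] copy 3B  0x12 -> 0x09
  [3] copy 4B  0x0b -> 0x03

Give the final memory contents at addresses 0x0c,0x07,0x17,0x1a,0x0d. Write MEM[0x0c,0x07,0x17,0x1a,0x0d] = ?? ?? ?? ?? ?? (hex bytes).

  after D0: wrote 8B at 0x06 = eb4a588bcd57b384
  after D1: wrote 7B at 0x14 = 588bcd57b384d9
  after D2: wrote 3B at 0x09 = 588b58
  after D3: wrote 4B at 0x03 = 58b384d9
query mem[0x0c]=0xb3, mem[0x07]=0x4a, mem[0x17]=0x57, mem[0x1a]=0xd9, mem[0x0d]=0x84

MEM[0x0c,0x07,0x17,0x1a,0x0d] = b3 4a 57 d9 84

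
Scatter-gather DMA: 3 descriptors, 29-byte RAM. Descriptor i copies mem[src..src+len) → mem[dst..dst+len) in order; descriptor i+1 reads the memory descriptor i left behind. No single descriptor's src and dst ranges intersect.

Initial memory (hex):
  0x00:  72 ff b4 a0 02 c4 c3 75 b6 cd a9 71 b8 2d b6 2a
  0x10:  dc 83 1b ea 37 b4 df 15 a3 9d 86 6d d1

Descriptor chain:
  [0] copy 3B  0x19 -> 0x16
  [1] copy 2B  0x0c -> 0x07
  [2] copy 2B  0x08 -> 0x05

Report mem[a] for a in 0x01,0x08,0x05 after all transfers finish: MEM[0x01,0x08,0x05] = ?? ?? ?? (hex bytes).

MEM[0x01,0x08,0x05] = ff 2d 2d

D0: mem[0x16..0x18] <- [9d 86 6d]
D1: mem[0x07..0x08] <- [b8 2d]
D2: mem[0x05..0x06] <- [2d cd]
query mem[0x01]=0xff, mem[0x08]=0x2d, mem[0x05]=0x2d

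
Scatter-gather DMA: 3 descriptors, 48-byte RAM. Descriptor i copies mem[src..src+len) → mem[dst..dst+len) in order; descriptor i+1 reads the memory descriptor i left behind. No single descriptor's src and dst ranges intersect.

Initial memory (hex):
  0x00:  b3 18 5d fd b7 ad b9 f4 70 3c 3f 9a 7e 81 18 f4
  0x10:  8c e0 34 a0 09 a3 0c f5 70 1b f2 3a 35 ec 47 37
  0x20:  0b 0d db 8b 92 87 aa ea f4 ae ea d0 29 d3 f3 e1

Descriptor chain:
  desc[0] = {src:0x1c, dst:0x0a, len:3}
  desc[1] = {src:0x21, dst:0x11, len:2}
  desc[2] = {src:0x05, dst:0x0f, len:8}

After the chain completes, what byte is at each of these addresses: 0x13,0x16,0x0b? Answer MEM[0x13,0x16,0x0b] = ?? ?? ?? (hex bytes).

#0 dst[0x0a+3] := {0x35,0xec,0x47}
#1 dst[0x11+2] := {0x0d,0xdb}
#2 dst[0x0f+8] := {0xad,0xb9,0xf4,0x70,0x3c,0x35,0xec,0x47}
query mem[0x13]=0x3c, mem[0x16]=0x47, mem[0x0b]=0xec

MEM[0x13,0x16,0x0b] = 3c 47 ec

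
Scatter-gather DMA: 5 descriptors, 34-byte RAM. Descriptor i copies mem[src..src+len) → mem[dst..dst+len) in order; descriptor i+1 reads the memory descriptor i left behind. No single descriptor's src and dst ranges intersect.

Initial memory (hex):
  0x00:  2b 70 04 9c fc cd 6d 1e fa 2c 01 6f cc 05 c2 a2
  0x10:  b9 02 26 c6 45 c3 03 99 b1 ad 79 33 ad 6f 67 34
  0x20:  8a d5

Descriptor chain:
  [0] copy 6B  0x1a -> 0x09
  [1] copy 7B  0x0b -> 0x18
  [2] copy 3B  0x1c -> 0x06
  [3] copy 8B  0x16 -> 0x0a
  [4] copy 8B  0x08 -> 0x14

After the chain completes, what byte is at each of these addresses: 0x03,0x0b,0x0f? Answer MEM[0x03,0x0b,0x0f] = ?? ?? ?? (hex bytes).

MEM[0x03,0x0b,0x0f] = 9c 99 34

[0] 0x1a->0x09 len=6 : 79 33 ad 6f 67 34
[1] 0x0b->0x18 len=7 : ad 6f 67 34 a2 b9 02
[2] 0x1c->0x06 len=3 : a2 b9 02
[3] 0x16->0x0a len=8 : 03 99 ad 6f 67 34 a2 b9
[4] 0x08->0x14 len=8 : 02 79 03 99 ad 6f 67 34
query mem[0x03]=0x9c, mem[0x0b]=0x99, mem[0x0f]=0x34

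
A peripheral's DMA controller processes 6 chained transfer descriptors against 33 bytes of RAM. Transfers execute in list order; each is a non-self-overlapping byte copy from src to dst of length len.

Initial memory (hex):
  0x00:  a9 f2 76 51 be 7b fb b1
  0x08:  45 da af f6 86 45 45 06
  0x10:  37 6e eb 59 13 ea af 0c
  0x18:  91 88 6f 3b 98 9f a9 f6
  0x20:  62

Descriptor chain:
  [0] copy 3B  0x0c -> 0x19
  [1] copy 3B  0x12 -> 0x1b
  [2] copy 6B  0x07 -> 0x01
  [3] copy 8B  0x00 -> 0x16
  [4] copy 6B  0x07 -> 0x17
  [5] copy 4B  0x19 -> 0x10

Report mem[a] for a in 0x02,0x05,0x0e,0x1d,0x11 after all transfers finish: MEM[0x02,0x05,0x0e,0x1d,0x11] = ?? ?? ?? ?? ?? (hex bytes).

MEM[0x02,0x05,0x0e,0x1d,0x11] = 45 f6 45 b1 af

[0] 0x0c->0x19 len=3 : 86 45 45
[1] 0x12->0x1b len=3 : eb 59 13
[2] 0x07->0x01 len=6 : b1 45 da af f6 86
[3] 0x00->0x16 len=8 : a9 b1 45 da af f6 86 b1
[4] 0x07->0x17 len=6 : b1 45 da af f6 86
[5] 0x19->0x10 len=4 : da af f6 86
query mem[0x02]=0x45, mem[0x05]=0xf6, mem[0x0e]=0x45, mem[0x1d]=0xb1, mem[0x11]=0xaf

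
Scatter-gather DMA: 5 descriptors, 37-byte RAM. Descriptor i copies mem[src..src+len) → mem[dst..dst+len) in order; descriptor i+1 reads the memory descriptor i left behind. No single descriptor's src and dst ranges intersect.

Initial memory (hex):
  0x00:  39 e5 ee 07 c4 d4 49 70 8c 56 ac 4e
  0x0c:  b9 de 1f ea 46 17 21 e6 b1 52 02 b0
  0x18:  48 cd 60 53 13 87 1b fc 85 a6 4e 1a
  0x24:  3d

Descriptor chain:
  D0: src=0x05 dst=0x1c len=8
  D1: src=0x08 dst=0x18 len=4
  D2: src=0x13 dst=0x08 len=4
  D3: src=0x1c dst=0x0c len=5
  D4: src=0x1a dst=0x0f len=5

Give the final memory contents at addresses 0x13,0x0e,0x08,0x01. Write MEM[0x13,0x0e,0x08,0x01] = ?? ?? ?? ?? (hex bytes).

MEM[0x13,0x0e,0x08,0x01] = 70 70 e6 e5

#0 dst[0x1c+8] := {0xd4,0x49,0x70,0x8c,0x56,0xac,0x4e,0xb9}
#1 dst[0x18+4] := {0x8c,0x56,0xac,0x4e}
#2 dst[0x08+4] := {0xe6,0xb1,0x52,0x02}
#3 dst[0x0c+5] := {0xd4,0x49,0x70,0x8c,0x56}
#4 dst[0x0f+5] := {0xac,0x4e,0xd4,0x49,0x70}
query mem[0x13]=0x70, mem[0x0e]=0x70, mem[0x08]=0xe6, mem[0x01]=0xe5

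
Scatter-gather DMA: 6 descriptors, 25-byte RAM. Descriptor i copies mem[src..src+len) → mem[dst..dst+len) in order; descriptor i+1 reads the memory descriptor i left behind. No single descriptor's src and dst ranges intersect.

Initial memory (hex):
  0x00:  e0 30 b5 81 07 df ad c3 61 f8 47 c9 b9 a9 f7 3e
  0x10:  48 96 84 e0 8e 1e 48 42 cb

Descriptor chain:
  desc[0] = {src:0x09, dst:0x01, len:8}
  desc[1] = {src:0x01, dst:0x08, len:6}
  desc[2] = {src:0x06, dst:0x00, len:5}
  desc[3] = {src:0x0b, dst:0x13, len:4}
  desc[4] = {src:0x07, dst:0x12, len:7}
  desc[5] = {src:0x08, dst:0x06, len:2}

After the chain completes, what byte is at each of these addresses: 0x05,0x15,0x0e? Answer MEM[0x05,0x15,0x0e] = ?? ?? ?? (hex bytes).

MEM[0x05,0x15,0x0e] = a9 c9 f7

D0: mem[0x01..0x08] <- [f8 47 c9 b9 a9 f7 3e 48]
D1: mem[0x08..0x0d] <- [f8 47 c9 b9 a9 f7]
D2: mem[0x00..0x04] <- [f7 3e f8 47 c9]
D3: mem[0x13..0x16] <- [b9 a9 f7 f7]
D4: mem[0x12..0x18] <- [3e f8 47 c9 b9 a9 f7]
D5: mem[0x06..0x07] <- [f8 47]
query mem[0x05]=0xa9, mem[0x15]=0xc9, mem[0x0e]=0xf7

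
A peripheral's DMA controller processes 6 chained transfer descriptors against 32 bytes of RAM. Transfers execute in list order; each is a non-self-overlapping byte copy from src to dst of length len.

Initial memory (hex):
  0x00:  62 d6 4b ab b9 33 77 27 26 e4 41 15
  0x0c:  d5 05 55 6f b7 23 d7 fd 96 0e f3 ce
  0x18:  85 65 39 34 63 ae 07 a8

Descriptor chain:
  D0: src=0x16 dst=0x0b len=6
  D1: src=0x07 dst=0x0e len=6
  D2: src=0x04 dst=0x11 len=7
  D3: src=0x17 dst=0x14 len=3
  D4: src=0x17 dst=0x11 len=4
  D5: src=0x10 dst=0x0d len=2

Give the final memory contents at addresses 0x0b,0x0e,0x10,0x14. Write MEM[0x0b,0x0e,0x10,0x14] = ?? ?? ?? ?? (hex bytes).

MEM[0x0b,0x0e,0x10,0x14] = f3 41 e4 39

  after D0: wrote 6B at 0x0b = f3ce85653934
  after D1: wrote 6B at 0x0e = 2726e441f3ce
  after D2: wrote 7B at 0x11 = b933772726e441
  after D3: wrote 3B at 0x14 = 418565
  after D4: wrote 4B at 0x11 = 41856539
  after D5: wrote 2B at 0x0d = e441
query mem[0x0b]=0xf3, mem[0x0e]=0x41, mem[0x10]=0xe4, mem[0x14]=0x39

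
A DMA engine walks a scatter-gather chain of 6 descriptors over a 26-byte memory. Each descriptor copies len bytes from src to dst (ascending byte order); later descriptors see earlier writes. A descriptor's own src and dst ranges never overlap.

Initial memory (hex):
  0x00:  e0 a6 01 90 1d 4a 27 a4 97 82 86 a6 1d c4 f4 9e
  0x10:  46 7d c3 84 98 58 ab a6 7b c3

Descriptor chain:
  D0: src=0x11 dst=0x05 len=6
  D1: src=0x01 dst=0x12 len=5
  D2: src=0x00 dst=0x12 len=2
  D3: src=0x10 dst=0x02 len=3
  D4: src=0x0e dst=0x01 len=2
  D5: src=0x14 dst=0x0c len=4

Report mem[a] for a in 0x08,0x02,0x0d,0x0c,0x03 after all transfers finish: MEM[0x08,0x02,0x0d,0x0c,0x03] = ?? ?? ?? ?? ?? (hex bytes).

#0 dst[0x05+6] := {0x7d,0xc3,0x84,0x98,0x58,0xab}
#1 dst[0x12+5] := {0xa6,0x01,0x90,0x1d,0x7d}
#2 dst[0x12+2] := {0xe0,0xa6}
#3 dst[0x02+3] := {0x46,0x7d,0xe0}
#4 dst[0x01+2] := {0xf4,0x9e}
#5 dst[0x0c+4] := {0x90,0x1d,0x7d,0xa6}
query mem[0x08]=0x98, mem[0x02]=0x9e, mem[0x0d]=0x1d, mem[0x0c]=0x90, mem[0x03]=0x7d

MEM[0x08,0x02,0x0d,0x0c,0x03] = 98 9e 1d 90 7d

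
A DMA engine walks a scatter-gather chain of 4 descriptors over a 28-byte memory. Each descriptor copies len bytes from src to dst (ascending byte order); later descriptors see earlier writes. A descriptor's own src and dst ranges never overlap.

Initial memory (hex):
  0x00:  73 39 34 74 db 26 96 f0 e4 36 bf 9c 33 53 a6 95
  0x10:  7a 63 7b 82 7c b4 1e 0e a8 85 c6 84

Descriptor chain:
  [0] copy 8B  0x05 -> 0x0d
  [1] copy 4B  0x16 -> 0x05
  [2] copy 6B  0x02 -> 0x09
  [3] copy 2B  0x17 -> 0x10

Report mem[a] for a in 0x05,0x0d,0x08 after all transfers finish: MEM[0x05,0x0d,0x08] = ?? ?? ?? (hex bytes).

MEM[0x05,0x0d,0x08] = 1e 0e 85

  after D0: wrote 8B at 0x0d = 2696f0e436bf9c33
  after D1: wrote 4B at 0x05 = 1e0ea885
  after D2: wrote 6B at 0x09 = 3474db1e0ea8
  after D3: wrote 2B at 0x10 = 0ea8
query mem[0x05]=0x1e, mem[0x0d]=0x0e, mem[0x08]=0x85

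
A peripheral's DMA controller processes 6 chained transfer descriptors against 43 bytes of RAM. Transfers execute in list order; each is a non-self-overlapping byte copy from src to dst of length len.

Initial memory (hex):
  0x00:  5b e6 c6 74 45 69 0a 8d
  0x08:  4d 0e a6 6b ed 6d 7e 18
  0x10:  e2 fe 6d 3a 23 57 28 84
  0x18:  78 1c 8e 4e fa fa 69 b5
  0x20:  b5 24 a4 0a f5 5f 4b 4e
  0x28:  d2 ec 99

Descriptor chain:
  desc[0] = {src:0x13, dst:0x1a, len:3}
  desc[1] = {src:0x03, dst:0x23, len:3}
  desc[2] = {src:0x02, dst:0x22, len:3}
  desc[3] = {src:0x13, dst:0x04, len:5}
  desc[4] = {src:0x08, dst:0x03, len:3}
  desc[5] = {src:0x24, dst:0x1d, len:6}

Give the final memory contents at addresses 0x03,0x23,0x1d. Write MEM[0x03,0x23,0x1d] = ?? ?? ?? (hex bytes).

#0 dst[0x1a+3] := {0x3a,0x23,0x57}
#1 dst[0x23+3] := {0x74,0x45,0x69}
#2 dst[0x22+3] := {0xc6,0x74,0x45}
#3 dst[0x04+5] := {0x3a,0x23,0x57,0x28,0x84}
#4 dst[0x03+3] := {0x84,0x0e,0xa6}
#5 dst[0x1d+6] := {0x45,0x69,0x4b,0x4e,0xd2,0xec}
query mem[0x03]=0x84, mem[0x23]=0x74, mem[0x1d]=0x45

MEM[0x03,0x23,0x1d] = 84 74 45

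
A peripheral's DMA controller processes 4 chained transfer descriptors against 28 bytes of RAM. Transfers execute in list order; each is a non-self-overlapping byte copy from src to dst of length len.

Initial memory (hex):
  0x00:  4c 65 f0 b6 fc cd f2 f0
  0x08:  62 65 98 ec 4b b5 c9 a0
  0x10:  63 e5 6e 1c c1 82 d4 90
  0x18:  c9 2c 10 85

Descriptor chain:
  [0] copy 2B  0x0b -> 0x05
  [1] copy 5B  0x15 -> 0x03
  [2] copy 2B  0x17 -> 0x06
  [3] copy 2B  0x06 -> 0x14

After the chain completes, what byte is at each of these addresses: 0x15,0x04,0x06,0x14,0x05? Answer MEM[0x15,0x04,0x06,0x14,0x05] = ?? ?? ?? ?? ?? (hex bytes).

MEM[0x15,0x04,0x06,0x14,0x05] = c9 d4 90 90 90

[0] 0x0b->0x05 len=2 : ec 4b
[1] 0x15->0x03 len=5 : 82 d4 90 c9 2c
[2] 0x17->0x06 len=2 : 90 c9
[3] 0x06->0x14 len=2 : 90 c9
query mem[0x15]=0xc9, mem[0x04]=0xd4, mem[0x06]=0x90, mem[0x14]=0x90, mem[0x05]=0x90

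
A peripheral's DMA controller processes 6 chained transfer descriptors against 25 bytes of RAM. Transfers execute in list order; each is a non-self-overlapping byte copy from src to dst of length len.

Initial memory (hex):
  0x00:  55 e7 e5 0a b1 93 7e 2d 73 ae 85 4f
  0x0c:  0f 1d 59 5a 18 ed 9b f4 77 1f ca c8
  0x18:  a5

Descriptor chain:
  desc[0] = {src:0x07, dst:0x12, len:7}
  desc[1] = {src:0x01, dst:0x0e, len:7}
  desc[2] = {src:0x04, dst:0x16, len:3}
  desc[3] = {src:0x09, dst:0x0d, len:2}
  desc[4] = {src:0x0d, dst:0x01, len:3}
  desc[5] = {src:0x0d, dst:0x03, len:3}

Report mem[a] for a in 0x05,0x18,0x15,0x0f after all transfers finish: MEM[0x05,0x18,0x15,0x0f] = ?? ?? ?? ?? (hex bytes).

[0] 0x07->0x12 len=7 : 2d 73 ae 85 4f 0f 1d
[1] 0x01->0x0e len=7 : e7 e5 0a b1 93 7e 2d
[2] 0x04->0x16 len=3 : b1 93 7e
[3] 0x09->0x0d len=2 : ae 85
[4] 0x0d->0x01 len=3 : ae 85 e5
[5] 0x0d->0x03 len=3 : ae 85 e5
query mem[0x05]=0xe5, mem[0x18]=0x7e, mem[0x15]=0x85, mem[0x0f]=0xe5

MEM[0x05,0x18,0x15,0x0f] = e5 7e 85 e5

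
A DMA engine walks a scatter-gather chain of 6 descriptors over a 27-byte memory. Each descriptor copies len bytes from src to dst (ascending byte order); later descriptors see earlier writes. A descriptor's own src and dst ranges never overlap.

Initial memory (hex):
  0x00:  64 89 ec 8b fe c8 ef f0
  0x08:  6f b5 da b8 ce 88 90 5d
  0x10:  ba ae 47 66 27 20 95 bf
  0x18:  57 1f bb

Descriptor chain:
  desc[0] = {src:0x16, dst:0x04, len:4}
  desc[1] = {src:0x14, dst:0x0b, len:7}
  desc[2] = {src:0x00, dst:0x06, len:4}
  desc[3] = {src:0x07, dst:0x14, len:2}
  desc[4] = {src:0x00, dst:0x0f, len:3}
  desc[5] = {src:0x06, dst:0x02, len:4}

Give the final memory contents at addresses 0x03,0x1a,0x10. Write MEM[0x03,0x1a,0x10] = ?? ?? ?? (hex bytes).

  after D0: wrote 4B at 0x04 = 95bf571f
  after D1: wrote 7B at 0x0b = 272095bf571fbb
  after D2: wrote 4B at 0x06 = 6489ec8b
  after D3: wrote 2B at 0x14 = 89ec
  after D4: wrote 3B at 0x0f = 6489ec
  after D5: wrote 4B at 0x02 = 6489ec8b
query mem[0x03]=0x89, mem[0x1a]=0xbb, mem[0x10]=0x89

MEM[0x03,0x1a,0x10] = 89 bb 89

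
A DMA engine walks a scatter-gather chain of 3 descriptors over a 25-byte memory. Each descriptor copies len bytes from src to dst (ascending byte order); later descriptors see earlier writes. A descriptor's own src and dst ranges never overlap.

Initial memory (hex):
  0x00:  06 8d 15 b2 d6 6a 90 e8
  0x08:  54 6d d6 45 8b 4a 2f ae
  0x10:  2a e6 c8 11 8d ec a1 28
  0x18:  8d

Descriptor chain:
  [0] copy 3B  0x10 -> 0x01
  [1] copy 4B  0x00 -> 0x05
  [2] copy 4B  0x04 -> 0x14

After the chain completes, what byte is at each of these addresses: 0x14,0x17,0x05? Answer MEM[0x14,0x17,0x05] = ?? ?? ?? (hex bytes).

MEM[0x14,0x17,0x05] = d6 e6 06

D0: mem[0x01..0x03] <- [2a e6 c8]
D1: mem[0x05..0x08] <- [06 2a e6 c8]
D2: mem[0x14..0x17] <- [d6 06 2a e6]
query mem[0x14]=0xd6, mem[0x17]=0xe6, mem[0x05]=0x06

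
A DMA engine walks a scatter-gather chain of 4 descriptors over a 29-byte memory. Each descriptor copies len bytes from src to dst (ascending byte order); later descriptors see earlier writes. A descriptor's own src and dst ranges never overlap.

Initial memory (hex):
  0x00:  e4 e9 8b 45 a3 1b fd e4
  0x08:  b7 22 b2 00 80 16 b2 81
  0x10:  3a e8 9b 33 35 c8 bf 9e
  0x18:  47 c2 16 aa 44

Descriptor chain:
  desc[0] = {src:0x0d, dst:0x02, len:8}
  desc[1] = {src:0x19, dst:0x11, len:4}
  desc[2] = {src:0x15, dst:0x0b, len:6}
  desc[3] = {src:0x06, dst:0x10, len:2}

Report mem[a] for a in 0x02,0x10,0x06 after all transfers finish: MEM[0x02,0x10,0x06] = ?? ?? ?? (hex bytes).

#0 dst[0x02+8] := {0x16,0xb2,0x81,0x3a,0xe8,0x9b,0x33,0x35}
#1 dst[0x11+4] := {0xc2,0x16,0xaa,0x44}
#2 dst[0x0b+6] := {0xc8,0xbf,0x9e,0x47,0xc2,0x16}
#3 dst[0x10+2] := {0xe8,0x9b}
query mem[0x02]=0x16, mem[0x10]=0xe8, mem[0x06]=0xe8

MEM[0x02,0x10,0x06] = 16 e8 e8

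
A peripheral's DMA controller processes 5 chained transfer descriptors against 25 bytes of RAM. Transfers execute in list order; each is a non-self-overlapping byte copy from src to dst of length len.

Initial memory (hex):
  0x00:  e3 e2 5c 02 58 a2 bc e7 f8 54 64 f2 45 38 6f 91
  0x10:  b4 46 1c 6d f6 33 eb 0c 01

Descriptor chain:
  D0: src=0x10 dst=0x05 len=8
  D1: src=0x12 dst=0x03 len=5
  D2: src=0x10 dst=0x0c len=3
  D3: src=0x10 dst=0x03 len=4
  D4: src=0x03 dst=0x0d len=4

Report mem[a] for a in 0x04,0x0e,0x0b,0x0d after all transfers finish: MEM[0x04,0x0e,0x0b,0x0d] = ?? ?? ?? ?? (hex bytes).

#0 dst[0x05+8] := {0xb4,0x46,0x1c,0x6d,0xf6,0x33,0xeb,0x0c}
#1 dst[0x03+5] := {0x1c,0x6d,0xf6,0x33,0xeb}
#2 dst[0x0c+3] := {0xb4,0x46,0x1c}
#3 dst[0x03+4] := {0xb4,0x46,0x1c,0x6d}
#4 dst[0x0d+4] := {0xb4,0x46,0x1c,0x6d}
query mem[0x04]=0x46, mem[0x0e]=0x46, mem[0x0b]=0xeb, mem[0x0d]=0xb4

MEM[0x04,0x0e,0x0b,0x0d] = 46 46 eb b4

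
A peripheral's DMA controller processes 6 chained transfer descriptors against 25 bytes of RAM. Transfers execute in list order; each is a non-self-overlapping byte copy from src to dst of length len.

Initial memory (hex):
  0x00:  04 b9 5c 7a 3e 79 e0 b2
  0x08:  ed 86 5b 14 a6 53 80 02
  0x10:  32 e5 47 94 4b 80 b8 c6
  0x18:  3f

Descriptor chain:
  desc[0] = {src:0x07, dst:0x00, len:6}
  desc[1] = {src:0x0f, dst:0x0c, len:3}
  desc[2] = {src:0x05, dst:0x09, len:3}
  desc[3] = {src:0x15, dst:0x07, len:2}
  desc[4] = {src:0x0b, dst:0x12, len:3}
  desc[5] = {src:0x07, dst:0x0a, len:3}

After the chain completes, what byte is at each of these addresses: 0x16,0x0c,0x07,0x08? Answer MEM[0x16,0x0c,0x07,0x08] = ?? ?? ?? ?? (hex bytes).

MEM[0x16,0x0c,0x07,0x08] = b8 a6 80 b8

[0] 0x07->0x00 len=6 : b2 ed 86 5b 14 a6
[1] 0x0f->0x0c len=3 : 02 32 e5
[2] 0x05->0x09 len=3 : a6 e0 b2
[3] 0x15->0x07 len=2 : 80 b8
[4] 0x0b->0x12 len=3 : b2 02 32
[5] 0x07->0x0a len=3 : 80 b8 a6
query mem[0x16]=0xb8, mem[0x0c]=0xa6, mem[0x07]=0x80, mem[0x08]=0xb8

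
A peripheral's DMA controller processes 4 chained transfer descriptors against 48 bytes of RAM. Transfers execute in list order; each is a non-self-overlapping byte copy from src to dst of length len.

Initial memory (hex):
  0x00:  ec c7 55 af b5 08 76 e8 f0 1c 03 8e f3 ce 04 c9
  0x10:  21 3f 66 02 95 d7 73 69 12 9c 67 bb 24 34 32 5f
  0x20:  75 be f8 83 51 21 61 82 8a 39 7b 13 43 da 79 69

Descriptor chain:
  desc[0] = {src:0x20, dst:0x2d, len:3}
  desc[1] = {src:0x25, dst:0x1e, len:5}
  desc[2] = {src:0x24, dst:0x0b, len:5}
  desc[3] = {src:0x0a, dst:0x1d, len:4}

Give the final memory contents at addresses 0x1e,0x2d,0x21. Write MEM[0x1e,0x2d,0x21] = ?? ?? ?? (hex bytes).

D0: mem[0x2d..0x2f] <- [75 be f8]
D1: mem[0x1e..0x22] <- [21 61 82 8a 39]
D2: mem[0x0b..0x0f] <- [51 21 61 82 8a]
D3: mem[0x1d..0x20] <- [03 51 21 61]
query mem[0x1e]=0x51, mem[0x2d]=0x75, mem[0x21]=0x8a

MEM[0x1e,0x2d,0x21] = 51 75 8a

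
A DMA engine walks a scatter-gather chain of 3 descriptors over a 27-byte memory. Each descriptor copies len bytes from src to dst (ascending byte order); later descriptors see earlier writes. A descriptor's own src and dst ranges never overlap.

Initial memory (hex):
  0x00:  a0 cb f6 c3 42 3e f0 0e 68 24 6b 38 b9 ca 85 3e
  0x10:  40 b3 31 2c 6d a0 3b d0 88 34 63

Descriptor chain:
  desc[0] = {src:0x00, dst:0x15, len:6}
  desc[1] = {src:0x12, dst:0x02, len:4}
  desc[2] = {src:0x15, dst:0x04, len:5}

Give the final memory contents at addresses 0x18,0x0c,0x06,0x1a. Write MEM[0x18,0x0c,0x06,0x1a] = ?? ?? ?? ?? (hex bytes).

  after D0: wrote 6B at 0x15 = a0cbf6c3423e
  after D1: wrote 4B at 0x02 = 312c6da0
  after D2: wrote 5B at 0x04 = a0cbf6c342
query mem[0x18]=0xc3, mem[0x0c]=0xb9, mem[0x06]=0xf6, mem[0x1a]=0x3e

MEM[0x18,0x0c,0x06,0x1a] = c3 b9 f6 3e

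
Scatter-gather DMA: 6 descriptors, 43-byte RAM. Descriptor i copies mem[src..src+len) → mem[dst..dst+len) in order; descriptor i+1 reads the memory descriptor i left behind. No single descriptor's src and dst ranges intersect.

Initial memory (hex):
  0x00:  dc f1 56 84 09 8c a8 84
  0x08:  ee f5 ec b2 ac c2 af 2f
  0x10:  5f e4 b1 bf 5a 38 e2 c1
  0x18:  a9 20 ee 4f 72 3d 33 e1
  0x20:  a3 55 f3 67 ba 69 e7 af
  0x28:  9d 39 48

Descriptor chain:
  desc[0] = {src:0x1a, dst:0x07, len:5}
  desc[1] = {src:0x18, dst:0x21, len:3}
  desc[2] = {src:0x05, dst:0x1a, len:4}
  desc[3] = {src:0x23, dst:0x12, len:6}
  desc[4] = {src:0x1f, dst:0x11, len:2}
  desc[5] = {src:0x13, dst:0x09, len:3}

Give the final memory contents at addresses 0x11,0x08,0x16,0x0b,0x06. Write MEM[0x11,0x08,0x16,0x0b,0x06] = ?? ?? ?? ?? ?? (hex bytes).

MEM[0x11,0x08,0x16,0x0b,0x06] = e1 4f af e7 a8

#0 dst[0x07+5] := {0xee,0x4f,0x72,0x3d,0x33}
#1 dst[0x21+3] := {0xa9,0x20,0xee}
#2 dst[0x1a+4] := {0x8c,0xa8,0xee,0x4f}
#3 dst[0x12+6] := {0xee,0xba,0x69,0xe7,0xaf,0x9d}
#4 dst[0x11+2] := {0xe1,0xa3}
#5 dst[0x09+3] := {0xba,0x69,0xe7}
query mem[0x11]=0xe1, mem[0x08]=0x4f, mem[0x16]=0xaf, mem[0x0b]=0xe7, mem[0x06]=0xa8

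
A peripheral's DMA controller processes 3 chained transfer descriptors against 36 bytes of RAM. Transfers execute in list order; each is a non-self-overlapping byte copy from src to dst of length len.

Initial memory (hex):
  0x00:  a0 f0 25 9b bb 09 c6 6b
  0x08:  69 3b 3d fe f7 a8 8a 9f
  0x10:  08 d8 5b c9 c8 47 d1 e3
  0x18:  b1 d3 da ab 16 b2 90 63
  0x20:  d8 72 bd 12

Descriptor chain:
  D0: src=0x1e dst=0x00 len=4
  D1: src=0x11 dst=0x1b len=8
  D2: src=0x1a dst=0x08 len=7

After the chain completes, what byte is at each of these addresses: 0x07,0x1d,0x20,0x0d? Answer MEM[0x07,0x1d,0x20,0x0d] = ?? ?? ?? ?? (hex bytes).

[0] 0x1e->0x00 len=4 : 90 63 d8 72
[1] 0x11->0x1b len=8 : d8 5b c9 c8 47 d1 e3 b1
[2] 0x1a->0x08 len=7 : da d8 5b c9 c8 47 d1
query mem[0x07]=0x6b, mem[0x1d]=0xc9, mem[0x20]=0xd1, mem[0x0d]=0x47

MEM[0x07,0x1d,0x20,0x0d] = 6b c9 d1 47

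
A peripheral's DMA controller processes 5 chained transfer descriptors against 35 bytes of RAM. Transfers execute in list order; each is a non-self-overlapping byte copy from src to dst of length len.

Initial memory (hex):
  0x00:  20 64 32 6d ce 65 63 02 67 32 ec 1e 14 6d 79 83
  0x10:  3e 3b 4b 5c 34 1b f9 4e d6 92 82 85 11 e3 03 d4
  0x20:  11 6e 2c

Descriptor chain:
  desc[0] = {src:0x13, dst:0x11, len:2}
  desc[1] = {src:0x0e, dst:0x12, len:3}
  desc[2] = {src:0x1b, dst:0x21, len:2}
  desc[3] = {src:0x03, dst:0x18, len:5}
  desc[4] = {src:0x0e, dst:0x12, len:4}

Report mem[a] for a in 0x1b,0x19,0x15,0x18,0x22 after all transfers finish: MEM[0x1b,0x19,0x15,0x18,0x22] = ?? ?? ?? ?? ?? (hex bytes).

MEM[0x1b,0x19,0x15,0x18,0x22] = 63 ce 5c 6d 11

D0: mem[0x11..0x12] <- [5c 34]
D1: mem[0x12..0x14] <- [79 83 3e]
D2: mem[0x21..0x22] <- [85 11]
D3: mem[0x18..0x1c] <- [6d ce 65 63 02]
D4: mem[0x12..0x15] <- [79 83 3e 5c]
query mem[0x1b]=0x63, mem[0x19]=0xce, mem[0x15]=0x5c, mem[0x18]=0x6d, mem[0x22]=0x11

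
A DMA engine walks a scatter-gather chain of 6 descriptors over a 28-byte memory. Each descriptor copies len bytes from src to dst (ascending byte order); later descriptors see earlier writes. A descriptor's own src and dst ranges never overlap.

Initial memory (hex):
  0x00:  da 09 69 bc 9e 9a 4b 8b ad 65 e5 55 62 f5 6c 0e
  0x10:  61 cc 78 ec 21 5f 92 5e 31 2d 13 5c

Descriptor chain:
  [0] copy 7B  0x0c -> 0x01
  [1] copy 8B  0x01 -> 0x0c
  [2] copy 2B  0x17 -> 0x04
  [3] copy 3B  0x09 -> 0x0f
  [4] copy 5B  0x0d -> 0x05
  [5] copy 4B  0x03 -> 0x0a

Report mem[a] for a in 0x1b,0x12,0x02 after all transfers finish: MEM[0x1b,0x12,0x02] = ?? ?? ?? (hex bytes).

[0] 0x0c->0x01 len=7 : 62 f5 6c 0e 61 cc 78
[1] 0x01->0x0c len=8 : 62 f5 6c 0e 61 cc 78 ad
[2] 0x17->0x04 len=2 : 5e 31
[3] 0x09->0x0f len=3 : 65 e5 55
[4] 0x0d->0x05 len=5 : f5 6c 65 e5 55
[5] 0x03->0x0a len=4 : 6c 5e f5 6c
query mem[0x1b]=0x5c, mem[0x12]=0x78, mem[0x02]=0xf5

MEM[0x1b,0x12,0x02] = 5c 78 f5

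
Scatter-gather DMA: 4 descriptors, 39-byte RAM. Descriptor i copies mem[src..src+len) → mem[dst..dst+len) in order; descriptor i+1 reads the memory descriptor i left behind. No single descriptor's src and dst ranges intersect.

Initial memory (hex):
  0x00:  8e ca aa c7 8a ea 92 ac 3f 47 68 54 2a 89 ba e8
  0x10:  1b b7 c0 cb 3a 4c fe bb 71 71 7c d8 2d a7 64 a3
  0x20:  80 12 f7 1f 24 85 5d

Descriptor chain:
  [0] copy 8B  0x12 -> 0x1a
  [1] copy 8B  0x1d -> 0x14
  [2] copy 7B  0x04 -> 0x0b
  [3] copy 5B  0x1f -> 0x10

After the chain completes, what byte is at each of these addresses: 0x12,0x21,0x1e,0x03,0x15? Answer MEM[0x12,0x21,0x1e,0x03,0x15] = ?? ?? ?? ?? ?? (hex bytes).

MEM[0x12,0x21,0x1e,0x03,0x15] = 71 71 fe c7 fe

  after D0: wrote 8B at 0x1a = c0cb3a4cfebb7171
  after D1: wrote 8B at 0x14 = 4cfebb7171f71f24
  after D2: wrote 7B at 0x0b = 8aea92ac3f4768
  after D3: wrote 5B at 0x10 = bb7171f71f
query mem[0x12]=0x71, mem[0x21]=0x71, mem[0x1e]=0xfe, mem[0x03]=0xc7, mem[0x15]=0xfe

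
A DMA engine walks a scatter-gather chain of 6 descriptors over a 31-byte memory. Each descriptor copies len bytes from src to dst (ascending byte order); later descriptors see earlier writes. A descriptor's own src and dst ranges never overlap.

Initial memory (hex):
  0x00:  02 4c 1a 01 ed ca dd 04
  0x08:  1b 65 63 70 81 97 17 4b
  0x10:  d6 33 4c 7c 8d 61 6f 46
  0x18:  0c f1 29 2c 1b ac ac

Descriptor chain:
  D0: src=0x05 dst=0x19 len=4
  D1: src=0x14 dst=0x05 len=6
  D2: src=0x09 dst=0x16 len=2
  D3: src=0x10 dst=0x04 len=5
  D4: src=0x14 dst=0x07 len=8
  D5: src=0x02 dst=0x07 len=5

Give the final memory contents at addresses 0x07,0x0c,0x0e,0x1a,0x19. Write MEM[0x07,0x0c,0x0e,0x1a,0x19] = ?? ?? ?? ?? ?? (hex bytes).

MEM[0x07,0x0c,0x0e,0x1a,0x19] = 1a ca 04 dd ca

D0: mem[0x19..0x1c] <- [ca dd 04 1b]
D1: mem[0x05..0x0a] <- [8d 61 6f 46 0c ca]
D2: mem[0x16..0x17] <- [0c ca]
D3: mem[0x04..0x08] <- [d6 33 4c 7c 8d]
D4: mem[0x07..0x0e] <- [8d 61 0c ca 0c ca dd 04]
D5: mem[0x07..0x0b] <- [1a 01 d6 33 4c]
query mem[0x07]=0x1a, mem[0x0c]=0xca, mem[0x0e]=0x04, mem[0x1a]=0xdd, mem[0x19]=0xca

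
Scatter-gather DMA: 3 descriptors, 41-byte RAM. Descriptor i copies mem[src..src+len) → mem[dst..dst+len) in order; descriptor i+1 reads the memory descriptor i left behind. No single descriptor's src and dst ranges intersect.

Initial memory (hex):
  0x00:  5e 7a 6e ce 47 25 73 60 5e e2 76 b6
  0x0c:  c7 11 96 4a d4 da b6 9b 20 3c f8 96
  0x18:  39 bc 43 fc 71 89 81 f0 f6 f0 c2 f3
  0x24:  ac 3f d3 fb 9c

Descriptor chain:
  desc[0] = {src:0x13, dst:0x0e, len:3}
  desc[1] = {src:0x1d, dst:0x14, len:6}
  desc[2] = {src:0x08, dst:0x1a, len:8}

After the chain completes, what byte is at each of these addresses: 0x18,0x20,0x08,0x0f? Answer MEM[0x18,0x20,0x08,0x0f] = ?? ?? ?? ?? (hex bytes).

#0 dst[0x0e+3] := {0x9b,0x20,0x3c}
#1 dst[0x14+6] := {0x89,0x81,0xf0,0xf6,0xf0,0xc2}
#2 dst[0x1a+8] := {0x5e,0xe2,0x76,0xb6,0xc7,0x11,0x9b,0x20}
query mem[0x18]=0xf0, mem[0x20]=0x9b, mem[0x08]=0x5e, mem[0x0f]=0x20

MEM[0x18,0x20,0x08,0x0f] = f0 9b 5e 20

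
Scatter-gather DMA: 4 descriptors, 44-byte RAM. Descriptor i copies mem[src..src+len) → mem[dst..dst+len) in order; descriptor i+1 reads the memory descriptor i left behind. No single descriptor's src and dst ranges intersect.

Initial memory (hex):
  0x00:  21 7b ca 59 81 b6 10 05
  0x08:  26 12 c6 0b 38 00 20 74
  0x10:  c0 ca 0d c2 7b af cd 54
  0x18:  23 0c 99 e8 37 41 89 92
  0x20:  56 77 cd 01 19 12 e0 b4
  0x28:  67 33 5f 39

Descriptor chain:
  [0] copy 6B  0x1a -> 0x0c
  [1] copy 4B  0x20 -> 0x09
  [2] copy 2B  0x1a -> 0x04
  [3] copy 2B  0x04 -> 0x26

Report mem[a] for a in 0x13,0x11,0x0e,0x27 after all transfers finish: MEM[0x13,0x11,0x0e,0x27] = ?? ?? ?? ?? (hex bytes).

MEM[0x13,0x11,0x0e,0x27] = c2 92 37 e8

#0 dst[0x0c+6] := {0x99,0xe8,0x37,0x41,0x89,0x92}
#1 dst[0x09+4] := {0x56,0x77,0xcd,0x01}
#2 dst[0x04+2] := {0x99,0xe8}
#3 dst[0x26+2] := {0x99,0xe8}
query mem[0x13]=0xc2, mem[0x11]=0x92, mem[0x0e]=0x37, mem[0x27]=0xe8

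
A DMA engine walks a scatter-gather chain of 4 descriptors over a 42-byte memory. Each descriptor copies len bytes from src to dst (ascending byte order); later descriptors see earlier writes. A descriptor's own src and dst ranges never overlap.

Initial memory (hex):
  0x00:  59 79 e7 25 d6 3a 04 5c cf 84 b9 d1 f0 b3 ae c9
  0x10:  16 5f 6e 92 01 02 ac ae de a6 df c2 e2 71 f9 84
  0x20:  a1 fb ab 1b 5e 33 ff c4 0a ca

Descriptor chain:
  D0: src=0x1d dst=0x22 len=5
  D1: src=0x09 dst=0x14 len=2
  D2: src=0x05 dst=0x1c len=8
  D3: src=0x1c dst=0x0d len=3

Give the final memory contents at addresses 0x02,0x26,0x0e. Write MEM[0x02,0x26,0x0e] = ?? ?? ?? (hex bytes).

MEM[0x02,0x26,0x0e] = e7 fb 04

#0 dst[0x22+5] := {0x71,0xf9,0x84,0xa1,0xfb}
#1 dst[0x14+2] := {0x84,0xb9}
#2 dst[0x1c+8] := {0x3a,0x04,0x5c,0xcf,0x84,0xb9,0xd1,0xf0}
#3 dst[0x0d+3] := {0x3a,0x04,0x5c}
query mem[0x02]=0xe7, mem[0x26]=0xfb, mem[0x0e]=0x04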